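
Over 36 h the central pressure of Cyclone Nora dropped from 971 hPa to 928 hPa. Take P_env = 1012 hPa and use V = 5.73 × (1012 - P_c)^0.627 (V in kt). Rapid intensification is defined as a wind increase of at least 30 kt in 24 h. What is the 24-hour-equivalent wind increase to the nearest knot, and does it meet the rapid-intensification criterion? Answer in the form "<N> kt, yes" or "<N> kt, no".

22 kt, no

V₁: ΔP = 41, V ≈ 5.73 × 41^0.627 ≈ 58.80 kt.
V₂: ΔP = 84, V ≈ 5.73 × 84^0.627 ≈ 92.19 kt.
ΔV over 36 h = 33.39 kt → 24 h equivalent = 33.39 × 24/36 ≈ 22.26 kt.
22 kt < 30 kt ⇒ not rapid intensification.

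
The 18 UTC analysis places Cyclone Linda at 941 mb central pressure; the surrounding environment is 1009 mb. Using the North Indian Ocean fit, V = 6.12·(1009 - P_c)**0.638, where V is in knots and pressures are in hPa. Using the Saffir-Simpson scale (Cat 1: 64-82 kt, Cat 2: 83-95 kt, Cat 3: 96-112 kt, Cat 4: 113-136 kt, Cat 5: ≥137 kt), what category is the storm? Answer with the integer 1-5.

2

ΔP = 1009 − 941 = 68 mb.
V ≈ 6.12 × 68^0.638 = 6.12 × 14.76 ≈ 90 kt.
90 kt falls in the Category 2 band.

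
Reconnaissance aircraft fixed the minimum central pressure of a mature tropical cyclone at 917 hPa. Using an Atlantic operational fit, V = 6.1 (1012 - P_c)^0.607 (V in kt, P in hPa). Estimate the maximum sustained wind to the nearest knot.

ΔP = 1012 − 917 = 95 hPa.
95^0.607 ≈ 15.866.
V ≈ 6.1 × 15.866 ≈ 96.8 kt.

97 kt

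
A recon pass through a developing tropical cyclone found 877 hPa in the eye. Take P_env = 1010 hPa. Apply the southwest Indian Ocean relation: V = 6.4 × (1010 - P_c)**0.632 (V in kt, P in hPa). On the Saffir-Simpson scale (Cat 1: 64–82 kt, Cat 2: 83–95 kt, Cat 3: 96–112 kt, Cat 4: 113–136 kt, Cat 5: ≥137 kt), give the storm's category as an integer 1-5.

5

ΔP = 1010 − 877 = 133 hPa.
V ≈ 6.4 × 133^0.632 = 6.4 × 21.99 ≈ 141 kt.
141 kt falls in the Category 5 band.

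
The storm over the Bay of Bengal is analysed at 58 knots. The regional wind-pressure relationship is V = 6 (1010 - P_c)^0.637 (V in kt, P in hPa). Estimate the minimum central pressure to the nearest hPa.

ΔP = (V / 6)^(1/0.637) = (58/6)^1.570.
58/6 = 9.667; 9.667^1.570 ≈ 35.22 hPa.
P_c = 1010 − 35.22 = 974.78 ≈ 975 hPa.

975 hPa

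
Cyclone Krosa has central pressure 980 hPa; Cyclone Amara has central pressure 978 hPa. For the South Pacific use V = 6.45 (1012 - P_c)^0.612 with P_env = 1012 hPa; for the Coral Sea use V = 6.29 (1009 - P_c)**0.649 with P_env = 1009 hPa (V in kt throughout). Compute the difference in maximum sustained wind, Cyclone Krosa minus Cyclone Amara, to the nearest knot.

Cyclone Krosa: ΔP = 32; V ≈ 6.45 × 32^0.612 ≈ 53.79 kt.
Cyclone Amara: ΔP = 31; V ≈ 6.29 × 31^0.649 ≈ 58.42 kt.
Difference ≈ 53.79 − 58.42 = -4.63 → -5 kt.

-5 kt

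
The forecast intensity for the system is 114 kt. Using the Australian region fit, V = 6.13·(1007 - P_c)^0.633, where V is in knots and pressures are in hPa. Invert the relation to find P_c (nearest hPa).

906 hPa

ΔP = (V / 6.13)^(1/0.633) = (114/6.13)^1.580.
114/6.13 = 18.597; 18.597^1.580 ≈ 101.26 hPa.
P_c = 1007 − 101.26 = 905.74 ≈ 906 hPa.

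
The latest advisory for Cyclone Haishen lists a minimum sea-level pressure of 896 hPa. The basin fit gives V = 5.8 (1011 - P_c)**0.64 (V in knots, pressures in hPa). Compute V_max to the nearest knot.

ΔP = 1011 − 896 = 115 hPa.
115^0.64 ≈ 20.838.
V ≈ 5.8 × 20.838 ≈ 120.9 kt.

121 kt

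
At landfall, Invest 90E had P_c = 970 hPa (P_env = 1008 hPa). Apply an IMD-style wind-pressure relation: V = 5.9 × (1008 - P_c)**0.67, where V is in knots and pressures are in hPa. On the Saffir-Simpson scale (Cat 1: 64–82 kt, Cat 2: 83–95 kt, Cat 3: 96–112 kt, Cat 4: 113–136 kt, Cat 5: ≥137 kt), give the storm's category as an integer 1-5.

ΔP = 1008 − 970 = 38 hPa.
V ≈ 5.9 × 38^0.67 = 5.9 × 11.44 ≈ 68 kt.
68 kt falls in the Category 1 band.

1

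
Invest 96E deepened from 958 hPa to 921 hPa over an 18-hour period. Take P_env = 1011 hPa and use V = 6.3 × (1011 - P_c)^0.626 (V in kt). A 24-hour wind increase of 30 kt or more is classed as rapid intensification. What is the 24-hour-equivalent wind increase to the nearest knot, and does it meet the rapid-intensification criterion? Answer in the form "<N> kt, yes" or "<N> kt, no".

40 kt, yes

V₁: ΔP = 53, V ≈ 6.3 × 53^0.626 ≈ 75.64 kt.
V₂: ΔP = 90, V ≈ 6.3 × 90^0.626 ≈ 105.36 kt.
ΔV over 18 h = 29.72 kt → 24 h equivalent = 29.72 × 24/18 ≈ 39.63 kt.
40 kt ≥ 30 kt ⇒ rapid intensification.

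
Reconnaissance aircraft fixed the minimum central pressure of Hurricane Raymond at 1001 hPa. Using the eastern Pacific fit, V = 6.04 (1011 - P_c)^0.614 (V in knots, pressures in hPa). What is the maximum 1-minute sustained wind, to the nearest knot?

ΔP = 1011 − 1001 = 10 hPa.
10^0.614 ≈ 4.111.
V ≈ 6.04 × 4.111 ≈ 24.8 kt.

25 kt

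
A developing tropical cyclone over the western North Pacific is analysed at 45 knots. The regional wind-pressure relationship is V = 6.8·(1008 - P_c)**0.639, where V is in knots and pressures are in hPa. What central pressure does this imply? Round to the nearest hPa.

ΔP = (V / 6.8)^(1/0.639) = (45/6.8)^1.565.
45/6.8 = 6.618; 6.618^1.565 ≈ 19.25 hPa.
P_c = 1008 − 19.25 = 988.75 ≈ 989 hPa.

989 hPa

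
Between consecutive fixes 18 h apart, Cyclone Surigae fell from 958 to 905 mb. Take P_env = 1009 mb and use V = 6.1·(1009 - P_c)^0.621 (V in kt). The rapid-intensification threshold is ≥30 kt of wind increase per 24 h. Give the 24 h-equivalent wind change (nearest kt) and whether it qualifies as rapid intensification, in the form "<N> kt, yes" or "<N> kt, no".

V₁: ΔP = 51, V ≈ 6.1 × 51^0.621 ≈ 70.10 kt.
V₂: ΔP = 104, V ≈ 6.1 × 104^0.621 ≈ 109.12 kt.
ΔV over 18 h = 39.02 kt → 24 h equivalent = 39.02 × 24/18 ≈ 52.03 kt.
52 kt ≥ 30 kt ⇒ rapid intensification.

52 kt, yes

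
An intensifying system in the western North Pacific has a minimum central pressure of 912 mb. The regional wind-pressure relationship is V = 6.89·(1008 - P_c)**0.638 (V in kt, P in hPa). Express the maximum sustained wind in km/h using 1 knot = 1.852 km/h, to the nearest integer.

ΔP = 1008 − 912 = 96 mb.
V ≈ 6.89 × 96^0.638 = 6.89 × 18.395 ≈ 126.738 kt.
126.738 × 1.852 ≈ 234.72 km/h → 235 km/h.

235 km/h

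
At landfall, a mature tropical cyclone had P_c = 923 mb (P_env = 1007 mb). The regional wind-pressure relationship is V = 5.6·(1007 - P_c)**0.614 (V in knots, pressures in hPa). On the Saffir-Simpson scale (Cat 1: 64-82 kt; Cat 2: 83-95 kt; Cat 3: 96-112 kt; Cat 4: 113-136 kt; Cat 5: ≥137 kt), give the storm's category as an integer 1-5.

ΔP = 1007 − 923 = 84 mb.
V ≈ 5.6 × 84^0.614 = 5.6 × 15.19 ≈ 85 kt.
85 kt falls in the Category 2 band.

2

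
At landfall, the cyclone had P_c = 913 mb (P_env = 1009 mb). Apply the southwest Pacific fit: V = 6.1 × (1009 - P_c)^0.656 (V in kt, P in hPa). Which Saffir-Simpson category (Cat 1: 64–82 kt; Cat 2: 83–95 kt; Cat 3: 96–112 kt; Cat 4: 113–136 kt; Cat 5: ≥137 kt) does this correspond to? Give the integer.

4

ΔP = 1009 − 913 = 96 mb.
V ≈ 6.1 × 96^0.656 = 6.1 × 19.97 ≈ 122 kt.
122 kt falls in the Category 4 band.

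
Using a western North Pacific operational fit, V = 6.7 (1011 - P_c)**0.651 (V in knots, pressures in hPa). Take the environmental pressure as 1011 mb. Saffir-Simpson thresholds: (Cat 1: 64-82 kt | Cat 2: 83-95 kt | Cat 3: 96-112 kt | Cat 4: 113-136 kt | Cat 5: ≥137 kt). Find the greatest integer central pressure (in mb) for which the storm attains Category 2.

Category 2 begins at V = 83 kt.
Required ΔP = (83/6.7)^(1/0.651) = 12.388^1.536 ≈ 47.75 mb.
P_c ≤ 1011 − 47.75 = 963.25, so the highest integer P_c is 963 mb.

963 mb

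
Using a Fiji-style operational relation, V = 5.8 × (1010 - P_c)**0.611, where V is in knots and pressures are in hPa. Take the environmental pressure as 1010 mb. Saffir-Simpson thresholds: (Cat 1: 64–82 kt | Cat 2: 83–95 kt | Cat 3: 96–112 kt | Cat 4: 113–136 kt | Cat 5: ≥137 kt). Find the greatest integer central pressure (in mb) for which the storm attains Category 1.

Category 1 begins at V = 64 kt.
Required ΔP = (64/5.8)^(1/0.611) = 11.034^1.637 ≈ 50.89 mb.
P_c ≤ 1010 − 50.89 = 959.11, so the highest integer P_c is 959 mb.

959 mb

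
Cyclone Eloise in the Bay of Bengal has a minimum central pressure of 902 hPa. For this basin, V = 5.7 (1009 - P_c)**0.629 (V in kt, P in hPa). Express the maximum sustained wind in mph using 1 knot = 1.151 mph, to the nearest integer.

ΔP = 1009 − 902 = 107 hPa.
V ≈ 5.7 × 107^0.629 = 5.7 × 18.901 ≈ 107.735 kt.
107.735 × 1.151 ≈ 124.00 mph → 124 mph.

124 mph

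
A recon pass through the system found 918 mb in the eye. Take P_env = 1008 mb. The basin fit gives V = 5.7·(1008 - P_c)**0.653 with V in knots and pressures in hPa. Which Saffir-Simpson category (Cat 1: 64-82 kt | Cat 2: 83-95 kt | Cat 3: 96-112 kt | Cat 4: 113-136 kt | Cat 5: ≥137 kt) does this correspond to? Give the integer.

ΔP = 1008 − 918 = 90 mb.
V ≈ 5.7 × 90^0.653 = 5.7 × 18.89 ≈ 108 kt.
108 kt falls in the Category 3 band.

3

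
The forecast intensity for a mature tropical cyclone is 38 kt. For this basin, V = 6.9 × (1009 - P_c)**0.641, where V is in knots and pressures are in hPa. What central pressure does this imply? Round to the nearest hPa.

ΔP = (V / 6.9)^(1/0.641) = (38/6.9)^1.560.
38/6.9 = 5.507; 5.507^1.560 ≈ 14.32 hPa.
P_c = 1009 − 14.32 = 994.68 ≈ 995 hPa.

995 hPa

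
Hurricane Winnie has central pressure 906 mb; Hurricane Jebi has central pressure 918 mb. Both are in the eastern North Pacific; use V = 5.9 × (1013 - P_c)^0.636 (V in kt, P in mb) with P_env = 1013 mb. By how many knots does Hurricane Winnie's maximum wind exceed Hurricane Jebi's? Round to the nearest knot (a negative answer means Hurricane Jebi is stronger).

8 kt

Hurricane Winnie: ΔP = 107; V ≈ 5.9 × 107^0.636 ≈ 115.22 kt.
Hurricane Jebi: ΔP = 95; V ≈ 5.9 × 95^0.636 ≈ 106.83 kt.
Difference ≈ 115.22 − 106.83 = 8.39 → 8 kt.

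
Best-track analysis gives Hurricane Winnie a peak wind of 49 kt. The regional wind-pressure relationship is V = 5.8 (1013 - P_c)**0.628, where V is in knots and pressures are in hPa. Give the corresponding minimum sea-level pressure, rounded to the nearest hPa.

983 hPa

ΔP = (V / 5.8)^(1/0.628) = (49/5.8)^1.592.
49/5.8 = 8.448; 8.448^1.592 ≈ 29.91 hPa.
P_c = 1013 − 29.91 = 983.09 ≈ 983 hPa.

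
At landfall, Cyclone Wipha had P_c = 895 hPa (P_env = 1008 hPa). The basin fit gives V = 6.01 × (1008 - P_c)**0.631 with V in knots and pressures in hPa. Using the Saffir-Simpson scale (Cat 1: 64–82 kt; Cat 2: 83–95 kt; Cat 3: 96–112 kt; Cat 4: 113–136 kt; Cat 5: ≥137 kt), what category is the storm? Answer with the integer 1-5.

ΔP = 1008 − 895 = 113 hPa.
V ≈ 6.01 × 113^0.631 = 6.01 × 19.75 ≈ 119 kt.
119 kt falls in the Category 4 band.

4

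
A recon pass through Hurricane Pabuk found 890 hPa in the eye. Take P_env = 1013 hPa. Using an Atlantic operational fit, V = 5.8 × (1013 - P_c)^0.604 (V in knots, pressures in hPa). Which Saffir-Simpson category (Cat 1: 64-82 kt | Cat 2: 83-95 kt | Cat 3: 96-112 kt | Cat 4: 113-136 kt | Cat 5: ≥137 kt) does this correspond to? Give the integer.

3

ΔP = 1013 − 890 = 123 hPa.
V ≈ 5.8 × 123^0.604 = 5.8 × 18.29 ≈ 106 kt.
106 kt falls in the Category 3 band.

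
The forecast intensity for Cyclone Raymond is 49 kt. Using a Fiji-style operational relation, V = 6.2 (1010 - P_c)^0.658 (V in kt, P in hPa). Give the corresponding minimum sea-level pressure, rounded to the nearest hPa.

ΔP = (V / 6.2)^(1/0.658) = (49/6.2)^1.520.
49/6.2 = 7.903; 7.903^1.520 ≈ 23.14 hPa.
P_c = 1010 − 23.14 = 986.86 ≈ 987 hPa.

987 hPa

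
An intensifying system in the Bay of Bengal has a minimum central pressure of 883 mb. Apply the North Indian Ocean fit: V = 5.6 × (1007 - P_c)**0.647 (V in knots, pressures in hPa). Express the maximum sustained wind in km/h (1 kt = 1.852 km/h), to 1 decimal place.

234.6 km/h

ΔP = 1007 − 883 = 124 mb.
V ≈ 5.6 × 124^0.647 = 5.6 × 22.617 ≈ 126.658 kt.
126.658 × 1.852 ≈ 234.57 km/h → 234.6 km/h.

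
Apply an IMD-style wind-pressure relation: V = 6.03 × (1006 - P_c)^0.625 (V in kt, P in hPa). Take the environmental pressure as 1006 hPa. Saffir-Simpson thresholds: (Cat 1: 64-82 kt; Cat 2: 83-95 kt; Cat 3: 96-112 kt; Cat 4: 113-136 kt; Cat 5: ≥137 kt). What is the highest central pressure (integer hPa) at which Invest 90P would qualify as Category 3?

Category 3 begins at V = 96 kt.
Required ΔP = (96/6.03)^(1/0.625) = 15.920^1.600 ≈ 83.78 hPa.
P_c ≤ 1006 − 83.78 = 922.22, so the highest integer P_c is 922 hPa.

922 hPa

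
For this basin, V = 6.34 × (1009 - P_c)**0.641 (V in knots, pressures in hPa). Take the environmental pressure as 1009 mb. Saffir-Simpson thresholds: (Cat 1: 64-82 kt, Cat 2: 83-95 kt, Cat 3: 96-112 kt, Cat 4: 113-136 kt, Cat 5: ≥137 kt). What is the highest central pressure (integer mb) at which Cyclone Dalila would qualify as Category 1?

972 mb

Category 1 begins at V = 64 kt.
Required ΔP = (64/6.34)^(1/0.641) = 10.095^1.560 ≈ 36.85 mb.
P_c ≤ 1009 − 36.85 = 972.15, so the highest integer P_c is 972 mb.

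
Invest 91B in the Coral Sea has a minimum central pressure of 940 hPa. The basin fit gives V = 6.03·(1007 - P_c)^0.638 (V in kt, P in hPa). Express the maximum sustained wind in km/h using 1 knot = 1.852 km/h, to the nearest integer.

ΔP = 1007 − 940 = 67 hPa.
V ≈ 6.03 × 67^0.638 = 6.03 × 14.623 ≈ 88.177 kt.
88.177 × 1.852 ≈ 163.30 km/h → 163 km/h.

163 km/h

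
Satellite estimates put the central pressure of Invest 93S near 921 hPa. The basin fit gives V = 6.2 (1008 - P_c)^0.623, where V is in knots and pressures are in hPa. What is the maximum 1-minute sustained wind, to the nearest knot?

ΔP = 1008 − 921 = 87 hPa.
87^0.623 ≈ 16.156.
V ≈ 6.2 × 16.156 ≈ 100.2 kt.

100 kt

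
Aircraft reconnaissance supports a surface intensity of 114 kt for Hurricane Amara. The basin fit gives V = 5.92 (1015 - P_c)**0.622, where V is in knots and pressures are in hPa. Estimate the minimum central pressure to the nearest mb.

899 mb

ΔP = (V / 5.92)^(1/0.622) = (114/5.92)^1.608.
114/5.92 = 19.257; 19.257^1.608 ≈ 116.21 mb.
P_c = 1015 − 116.21 = 898.79 ≈ 899 mb.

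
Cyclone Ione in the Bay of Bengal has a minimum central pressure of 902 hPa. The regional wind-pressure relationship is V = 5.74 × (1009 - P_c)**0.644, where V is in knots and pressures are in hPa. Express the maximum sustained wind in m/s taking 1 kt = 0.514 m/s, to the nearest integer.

ΔP = 1009 − 902 = 107 hPa.
V ≈ 5.74 × 107^0.644 = 5.74 × 20.273 ≈ 116.368 kt.
116.368 × 0.514 ≈ 59.81 m/s → 60 m/s.

60 m/s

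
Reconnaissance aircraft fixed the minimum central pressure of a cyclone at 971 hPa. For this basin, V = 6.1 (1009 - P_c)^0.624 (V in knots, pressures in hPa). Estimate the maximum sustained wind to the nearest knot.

59 kt

ΔP = 1009 − 971 = 38 hPa.
38^0.624 ≈ 9.678.
V ≈ 6.1 × 9.678 ≈ 59.0 kt.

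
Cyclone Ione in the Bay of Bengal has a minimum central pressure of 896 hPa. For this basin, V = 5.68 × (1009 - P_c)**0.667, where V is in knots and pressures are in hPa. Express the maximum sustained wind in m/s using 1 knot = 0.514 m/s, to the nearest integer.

ΔP = 1009 − 896 = 113 hPa.
V ≈ 5.68 × 113^0.667 = 5.68 × 23.410 ≈ 132.969 kt.
132.969 × 0.514 ≈ 68.35 m/s → 68 m/s.

68 m/s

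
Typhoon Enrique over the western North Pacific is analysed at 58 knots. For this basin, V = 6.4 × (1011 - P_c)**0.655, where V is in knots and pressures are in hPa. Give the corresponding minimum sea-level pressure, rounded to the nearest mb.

982 mb

ΔP = (V / 6.4)^(1/0.655) = (58/6.4)^1.527.
58/6.4 = 9.062; 9.062^1.527 ≈ 28.94 mb.
P_c = 1011 − 28.94 = 982.06 ≈ 982 mb.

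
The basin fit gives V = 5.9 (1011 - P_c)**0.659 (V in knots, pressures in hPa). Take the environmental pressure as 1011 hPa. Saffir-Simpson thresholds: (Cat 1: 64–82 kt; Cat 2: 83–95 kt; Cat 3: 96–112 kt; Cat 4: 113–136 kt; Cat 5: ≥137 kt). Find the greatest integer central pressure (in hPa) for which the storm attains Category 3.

Category 3 begins at V = 96 kt.
Required ΔP = (96/5.9)^(1/0.659) = 16.271^1.517 ≈ 68.91 hPa.
P_c ≤ 1011 − 68.91 = 942.09, so the highest integer P_c is 942 hPa.

942 hPa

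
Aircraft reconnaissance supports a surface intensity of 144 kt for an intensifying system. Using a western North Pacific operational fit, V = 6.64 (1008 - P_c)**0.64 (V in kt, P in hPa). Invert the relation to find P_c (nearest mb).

886 mb

ΔP = (V / 6.64)^(1/0.64) = (144/6.64)^1.562.
144/6.64 = 21.687; 21.687^1.562 ≈ 122.41 mb.
P_c = 1008 − 122.41 = 885.59 ≈ 886 mb.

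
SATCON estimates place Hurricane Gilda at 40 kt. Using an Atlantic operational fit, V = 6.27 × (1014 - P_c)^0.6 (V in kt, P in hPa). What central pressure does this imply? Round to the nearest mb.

ΔP = (V / 6.27)^(1/0.6) = (40/6.27)^1.667.
40/6.27 = 6.380; 6.380^1.667 ≈ 21.94 mb.
P_c = 1014 − 21.94 = 992.06 ≈ 992 mb.

992 mb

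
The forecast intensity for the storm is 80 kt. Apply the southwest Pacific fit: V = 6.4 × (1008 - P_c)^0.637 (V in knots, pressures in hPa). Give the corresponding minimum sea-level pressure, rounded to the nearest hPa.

955 hPa

ΔP = (V / 6.4)^(1/0.637) = (80/6.4)^1.570.
80/6.4 = 12.500; 12.500^1.570 ≈ 52.72 hPa.
P_c = 1008 − 52.72 = 955.28 ≈ 955 hPa.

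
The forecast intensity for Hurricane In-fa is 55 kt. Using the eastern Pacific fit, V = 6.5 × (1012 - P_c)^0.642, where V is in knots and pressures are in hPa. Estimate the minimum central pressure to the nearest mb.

984 mb

ΔP = (V / 6.5)^(1/0.642) = (55/6.5)^1.558.
55/6.5 = 8.462; 8.462^1.558 ≈ 27.84 mb.
P_c = 1012 − 27.84 = 984.16 ≈ 984 mb.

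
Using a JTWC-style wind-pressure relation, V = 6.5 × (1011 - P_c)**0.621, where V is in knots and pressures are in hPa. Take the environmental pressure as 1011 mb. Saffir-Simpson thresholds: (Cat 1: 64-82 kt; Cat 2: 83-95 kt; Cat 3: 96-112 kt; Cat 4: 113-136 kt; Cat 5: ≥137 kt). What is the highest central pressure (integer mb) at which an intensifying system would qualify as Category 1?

Category 1 begins at V = 64 kt.
Required ΔP = (64/6.5)^(1/0.621) = 9.846^1.610 ≈ 39.76 mb.
P_c ≤ 1011 − 39.76 = 971.24, so the highest integer P_c is 971 mb.

971 mb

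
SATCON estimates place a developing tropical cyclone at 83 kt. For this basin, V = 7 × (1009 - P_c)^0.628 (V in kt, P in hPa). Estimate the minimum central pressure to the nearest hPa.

ΔP = (V / 7)^(1/0.628) = (83/7)^1.592.
83/7 = 11.857; 11.857^1.592 ≈ 51.30 hPa.
P_c = 1009 − 51.30 = 957.70 ≈ 958 hPa.

958 hPa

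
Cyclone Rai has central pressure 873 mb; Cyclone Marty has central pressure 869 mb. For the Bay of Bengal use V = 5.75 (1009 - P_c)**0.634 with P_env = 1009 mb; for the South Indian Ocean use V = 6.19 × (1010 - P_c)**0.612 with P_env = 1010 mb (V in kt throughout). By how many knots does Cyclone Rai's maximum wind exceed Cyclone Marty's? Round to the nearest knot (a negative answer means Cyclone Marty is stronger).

2 kt

Cyclone Rai: ΔP = 136; V ≈ 5.75 × 136^0.634 ≈ 129.52 kt.
Cyclone Marty: ΔP = 141; V ≈ 6.19 × 141^0.612 ≈ 127.94 kt.
Difference ≈ 129.52 − 127.94 = 1.58 → 2 kt.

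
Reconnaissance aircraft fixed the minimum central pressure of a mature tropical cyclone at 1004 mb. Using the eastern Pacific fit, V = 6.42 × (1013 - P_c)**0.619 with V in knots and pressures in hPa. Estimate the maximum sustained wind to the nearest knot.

ΔP = 1013 − 1004 = 9 mb.
9^0.619 ≈ 3.897.
V ≈ 6.42 × 3.897 ≈ 25.0 kt.

25 kt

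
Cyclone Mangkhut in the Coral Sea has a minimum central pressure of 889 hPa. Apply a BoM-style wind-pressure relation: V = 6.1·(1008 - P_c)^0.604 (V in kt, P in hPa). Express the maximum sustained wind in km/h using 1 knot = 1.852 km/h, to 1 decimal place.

202.6 km/h

ΔP = 1008 − 889 = 119 hPa.
V ≈ 6.1 × 119^0.604 = 6.1 × 17.932 ≈ 109.386 kt.
109.386 × 1.852 ≈ 202.58 km/h → 202.6 km/h.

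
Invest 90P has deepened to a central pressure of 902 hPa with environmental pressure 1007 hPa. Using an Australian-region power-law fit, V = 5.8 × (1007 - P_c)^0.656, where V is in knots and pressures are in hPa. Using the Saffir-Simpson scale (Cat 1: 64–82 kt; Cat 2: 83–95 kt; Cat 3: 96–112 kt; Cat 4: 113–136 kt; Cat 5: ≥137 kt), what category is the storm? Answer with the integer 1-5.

ΔP = 1007 − 902 = 105 hPa.
V ≈ 5.8 × 105^0.656 = 5.8 × 21.18 ≈ 123 kt.
123 kt falls in the Category 4 band.

4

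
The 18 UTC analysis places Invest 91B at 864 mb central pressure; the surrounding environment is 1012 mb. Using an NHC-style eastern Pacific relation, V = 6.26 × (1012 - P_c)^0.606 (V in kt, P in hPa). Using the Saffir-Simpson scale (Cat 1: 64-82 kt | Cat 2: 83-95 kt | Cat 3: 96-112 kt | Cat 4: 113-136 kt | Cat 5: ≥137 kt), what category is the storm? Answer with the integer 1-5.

ΔP = 1012 − 864 = 148 mb.
V ≈ 6.26 × 148^0.606 = 6.26 × 20.66 ≈ 129 kt.
129 kt falls in the Category 4 band.

4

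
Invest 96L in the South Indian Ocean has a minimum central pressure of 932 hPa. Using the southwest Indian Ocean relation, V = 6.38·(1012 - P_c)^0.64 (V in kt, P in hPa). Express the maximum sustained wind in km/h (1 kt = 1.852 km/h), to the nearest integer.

ΔP = 1012 − 932 = 80 hPa.
V ≈ 6.38 × 80^0.64 = 6.38 × 16.519 ≈ 105.390 kt.
105.390 × 1.852 ≈ 195.18 km/h → 195 km/h.

195 km/h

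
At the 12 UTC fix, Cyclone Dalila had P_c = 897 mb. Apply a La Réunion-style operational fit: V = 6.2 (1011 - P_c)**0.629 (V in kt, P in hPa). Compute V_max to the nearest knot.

122 kt

ΔP = 1011 − 897 = 114 mb.
114^0.629 ≈ 19.669.
V ≈ 6.2 × 19.669 ≈ 122.0 kt.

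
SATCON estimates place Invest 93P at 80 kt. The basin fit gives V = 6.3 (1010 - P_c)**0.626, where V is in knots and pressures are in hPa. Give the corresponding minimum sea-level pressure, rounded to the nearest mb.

952 mb

ΔP = (V / 6.3)^(1/0.626) = (80/6.3)^1.597.
80/6.3 = 12.698; 12.698^1.597 ≈ 57.97 mb.
P_c = 1010 − 57.97 = 952.03 ≈ 952 mb.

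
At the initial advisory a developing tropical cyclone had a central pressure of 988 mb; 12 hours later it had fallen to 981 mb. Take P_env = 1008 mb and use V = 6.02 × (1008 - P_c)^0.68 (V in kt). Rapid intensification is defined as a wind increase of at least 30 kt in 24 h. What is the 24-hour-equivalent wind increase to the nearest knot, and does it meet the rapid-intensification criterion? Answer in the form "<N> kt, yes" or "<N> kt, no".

21 kt, no

V₁: ΔP = 20, V ≈ 6.02 × 20^0.68 ≈ 46.16 kt.
V₂: ΔP = 27, V ≈ 6.02 × 27^0.68 ≈ 56.61 kt.
ΔV over 12 h = 10.45 kt → 24 h equivalent = 10.45 × 24/12 ≈ 20.90 kt.
21 kt < 30 kt ⇒ not rapid intensification.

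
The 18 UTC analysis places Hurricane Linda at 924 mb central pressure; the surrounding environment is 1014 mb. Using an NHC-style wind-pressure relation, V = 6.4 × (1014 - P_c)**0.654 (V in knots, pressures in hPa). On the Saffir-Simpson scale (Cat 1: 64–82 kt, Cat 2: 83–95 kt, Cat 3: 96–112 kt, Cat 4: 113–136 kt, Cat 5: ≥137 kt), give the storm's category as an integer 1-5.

4

ΔP = 1014 − 924 = 90 mb.
V ≈ 6.4 × 90^0.654 = 6.4 × 18.97 ≈ 121 kt.
121 kt falls in the Category 4 band.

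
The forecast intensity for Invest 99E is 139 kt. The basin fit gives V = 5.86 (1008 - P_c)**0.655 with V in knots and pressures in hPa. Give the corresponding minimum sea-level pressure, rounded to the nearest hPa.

ΔP = (V / 5.86)^(1/0.655) = (139/5.86)^1.527.
139/5.86 = 23.720; 23.720^1.527 ≈ 125.72 hPa.
P_c = 1008 − 125.72 = 882.28 ≈ 882 hPa.

882 hPa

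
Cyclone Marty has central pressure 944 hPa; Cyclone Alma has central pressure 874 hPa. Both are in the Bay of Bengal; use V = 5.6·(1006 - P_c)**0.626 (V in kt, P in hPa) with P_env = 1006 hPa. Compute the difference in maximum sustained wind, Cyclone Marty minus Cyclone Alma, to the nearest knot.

-45 kt

Cyclone Marty: ΔP = 62; V ≈ 5.6 × 62^0.626 ≈ 74.17 kt.
Cyclone Alma: ΔP = 132; V ≈ 5.6 × 132^0.626 ≈ 119.03 kt.
Difference ≈ 74.17 − 119.03 = -44.86 → -45 kt.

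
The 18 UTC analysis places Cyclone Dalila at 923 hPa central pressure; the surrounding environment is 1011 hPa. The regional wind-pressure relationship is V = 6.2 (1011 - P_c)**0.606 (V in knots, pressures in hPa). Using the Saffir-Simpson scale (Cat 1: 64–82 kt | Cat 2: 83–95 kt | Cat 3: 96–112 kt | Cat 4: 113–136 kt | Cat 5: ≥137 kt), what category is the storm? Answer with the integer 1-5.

ΔP = 1011 − 923 = 88 hPa.
V ≈ 6.2 × 88^0.606 = 6.2 × 15.08 ≈ 93 kt.
93 kt falls in the Category 2 band.

2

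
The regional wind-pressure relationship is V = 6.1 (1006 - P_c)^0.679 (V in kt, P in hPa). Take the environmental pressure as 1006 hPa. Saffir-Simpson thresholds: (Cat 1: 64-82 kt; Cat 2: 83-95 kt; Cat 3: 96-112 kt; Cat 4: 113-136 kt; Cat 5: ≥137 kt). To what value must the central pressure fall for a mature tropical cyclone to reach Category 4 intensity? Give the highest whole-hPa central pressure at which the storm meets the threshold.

Category 4 begins at V = 113 kt.
Required ΔP = (113/6.1)^(1/0.679) = 18.525^1.473 ≈ 73.63 hPa.
P_c ≤ 1006 − 73.63 = 932.37, so the highest integer P_c is 932 hPa.

932 hPa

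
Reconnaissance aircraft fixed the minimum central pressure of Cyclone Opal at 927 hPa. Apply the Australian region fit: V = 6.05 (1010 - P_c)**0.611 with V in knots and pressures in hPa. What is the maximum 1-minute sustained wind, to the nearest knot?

90 kt

ΔP = 1010 − 927 = 83 hPa.
83^0.611 ≈ 14.878.
V ≈ 6.05 × 14.878 ≈ 90.0 kt.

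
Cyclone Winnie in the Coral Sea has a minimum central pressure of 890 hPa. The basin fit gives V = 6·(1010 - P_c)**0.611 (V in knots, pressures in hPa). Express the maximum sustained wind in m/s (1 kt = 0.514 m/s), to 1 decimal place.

ΔP = 1010 − 890 = 120 hPa.
V ≈ 6 × 120^0.611 = 6 × 18.637 ≈ 111.823 kt.
111.823 × 0.514 ≈ 57.48 m/s → 57.5 m/s.

57.5 m/s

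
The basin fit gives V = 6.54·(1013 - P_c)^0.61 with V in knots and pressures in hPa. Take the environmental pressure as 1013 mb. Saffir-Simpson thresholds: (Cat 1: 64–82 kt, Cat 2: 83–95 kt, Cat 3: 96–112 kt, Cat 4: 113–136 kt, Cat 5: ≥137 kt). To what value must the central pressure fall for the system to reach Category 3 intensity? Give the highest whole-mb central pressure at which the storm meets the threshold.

931 mb

Category 3 begins at V = 96 kt.
Required ΔP = (96/6.54)^(1/0.61) = 14.679^1.639 ≈ 81.77 mb.
P_c ≤ 1013 − 81.77 = 931.23, so the highest integer P_c is 931 mb.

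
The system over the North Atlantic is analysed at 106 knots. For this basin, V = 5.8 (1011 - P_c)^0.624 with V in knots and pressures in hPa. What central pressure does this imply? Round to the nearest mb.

906 mb

ΔP = (V / 5.8)^(1/0.624) = (106/5.8)^1.603.
106/5.8 = 18.276; 18.276^1.603 ≈ 105.25 mb.
P_c = 1011 − 105.25 = 905.75 ≈ 906 mb.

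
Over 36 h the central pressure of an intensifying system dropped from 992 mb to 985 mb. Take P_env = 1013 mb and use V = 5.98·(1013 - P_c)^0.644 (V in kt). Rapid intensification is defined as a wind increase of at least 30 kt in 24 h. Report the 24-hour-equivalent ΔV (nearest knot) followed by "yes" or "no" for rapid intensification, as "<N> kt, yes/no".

V₁: ΔP = 21, V ≈ 5.98 × 21^0.644 ≈ 42.48 kt.
V₂: ΔP = 28, V ≈ 5.98 × 28^0.644 ≈ 51.13 kt.
ΔV over 36 h = 8.65 kt → 24 h equivalent = 8.65 × 24/36 ≈ 5.77 kt.
6 kt < 30 kt ⇒ not rapid intensification.

6 kt, no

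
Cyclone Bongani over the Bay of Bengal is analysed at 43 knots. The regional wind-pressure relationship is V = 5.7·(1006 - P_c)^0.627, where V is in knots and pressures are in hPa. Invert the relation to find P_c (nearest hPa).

981 hPa

ΔP = (V / 5.7)^(1/0.627) = (43/5.7)^1.595.
43/5.7 = 7.544; 7.544^1.595 ≈ 25.10 hPa.
P_c = 1006 − 25.10 = 980.90 ≈ 981 hPa.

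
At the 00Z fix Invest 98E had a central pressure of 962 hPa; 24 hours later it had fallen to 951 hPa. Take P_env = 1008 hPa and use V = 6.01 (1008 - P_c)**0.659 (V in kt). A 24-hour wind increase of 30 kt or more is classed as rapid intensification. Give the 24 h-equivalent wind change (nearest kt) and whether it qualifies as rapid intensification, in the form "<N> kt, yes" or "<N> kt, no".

V₁: ΔP = 46, V ≈ 6.01 × 46^0.659 ≈ 74.93 kt.
V₂: ΔP = 57, V ≈ 6.01 × 57^0.659 ≈ 86.30 kt.
ΔV over 24 h = 11.37 kt → 24 h equivalent = 11.37 × 24/24 ≈ 11.37 kt.
11 kt < 30 kt ⇒ not rapid intensification.

11 kt, no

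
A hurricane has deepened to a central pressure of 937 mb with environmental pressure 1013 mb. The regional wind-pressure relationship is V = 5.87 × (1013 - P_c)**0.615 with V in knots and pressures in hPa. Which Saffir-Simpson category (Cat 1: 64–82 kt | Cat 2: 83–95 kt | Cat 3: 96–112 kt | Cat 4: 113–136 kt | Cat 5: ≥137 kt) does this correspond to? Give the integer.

ΔP = 1013 − 937 = 76 mb.
V ≈ 5.87 × 76^0.615 = 5.87 × 14.34 ≈ 84 kt.
84 kt falls in the Category 2 band.

2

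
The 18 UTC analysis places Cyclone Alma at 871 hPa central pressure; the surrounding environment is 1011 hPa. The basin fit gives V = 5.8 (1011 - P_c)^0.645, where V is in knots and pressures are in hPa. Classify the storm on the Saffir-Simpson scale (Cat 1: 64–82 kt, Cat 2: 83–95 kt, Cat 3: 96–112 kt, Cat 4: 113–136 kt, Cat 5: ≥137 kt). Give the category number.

5

ΔP = 1011 − 871 = 140 hPa.
V ≈ 5.8 × 140^0.645 = 5.8 × 24.22 ≈ 141 kt.
141 kt falls in the Category 5 band.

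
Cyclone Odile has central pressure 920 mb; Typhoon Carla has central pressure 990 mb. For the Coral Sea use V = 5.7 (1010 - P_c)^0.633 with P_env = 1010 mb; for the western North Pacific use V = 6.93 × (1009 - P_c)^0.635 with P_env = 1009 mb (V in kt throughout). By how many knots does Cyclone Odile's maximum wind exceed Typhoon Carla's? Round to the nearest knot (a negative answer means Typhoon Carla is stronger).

Cyclone Odile: ΔP = 90; V ≈ 5.7 × 90^0.633 ≈ 98.38 kt.
Typhoon Carla: ΔP = 19; V ≈ 6.93 × 19^0.635 ≈ 44.95 kt.
Difference ≈ 98.38 − 44.95 = 53.43 → 53 kt.

53 kt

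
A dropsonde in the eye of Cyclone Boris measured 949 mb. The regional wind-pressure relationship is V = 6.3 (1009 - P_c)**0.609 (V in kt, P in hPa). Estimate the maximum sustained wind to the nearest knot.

76 kt

ΔP = 1009 − 949 = 60 mb.
60^0.609 ≈ 12.103.
V ≈ 6.3 × 12.103 ≈ 76.2 kt.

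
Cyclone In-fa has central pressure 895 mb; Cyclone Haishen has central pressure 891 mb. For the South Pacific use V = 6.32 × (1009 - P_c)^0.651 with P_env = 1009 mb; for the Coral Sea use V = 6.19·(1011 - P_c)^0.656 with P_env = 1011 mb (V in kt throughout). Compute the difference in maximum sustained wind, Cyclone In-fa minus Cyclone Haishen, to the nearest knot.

-5 kt

Cyclone In-fa: ΔP = 114; V ≈ 6.32 × 114^0.651 ≈ 137.96 kt.
Cyclone Haishen: ΔP = 120; V ≈ 6.19 × 120^0.656 ≈ 143.10 kt.
Difference ≈ 137.96 − 143.10 = -5.14 → -5 kt.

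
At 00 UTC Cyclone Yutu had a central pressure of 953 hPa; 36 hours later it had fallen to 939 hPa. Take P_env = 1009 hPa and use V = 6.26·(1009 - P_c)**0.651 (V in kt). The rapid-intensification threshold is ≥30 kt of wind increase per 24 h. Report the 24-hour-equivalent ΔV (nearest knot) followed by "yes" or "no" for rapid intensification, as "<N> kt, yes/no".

V₁: ΔP = 56, V ≈ 6.26 × 56^0.651 ≈ 86.03 kt.
V₂: ΔP = 70, V ≈ 6.26 × 70^0.651 ≈ 99.48 kt.
ΔV over 36 h = 13.45 kt → 24 h equivalent = 13.45 × 24/36 ≈ 8.97 kt.
9 kt < 30 kt ⇒ not rapid intensification.

9 kt, no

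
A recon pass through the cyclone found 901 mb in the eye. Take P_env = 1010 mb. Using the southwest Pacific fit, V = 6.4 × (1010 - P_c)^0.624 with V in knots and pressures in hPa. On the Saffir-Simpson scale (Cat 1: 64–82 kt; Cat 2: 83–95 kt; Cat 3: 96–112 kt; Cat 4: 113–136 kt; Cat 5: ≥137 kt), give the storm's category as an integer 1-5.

ΔP = 1010 − 901 = 109 mb.
V ≈ 6.4 × 109^0.624 = 6.4 × 18.68 ≈ 120 kt.
120 kt falls in the Category 4 band.

4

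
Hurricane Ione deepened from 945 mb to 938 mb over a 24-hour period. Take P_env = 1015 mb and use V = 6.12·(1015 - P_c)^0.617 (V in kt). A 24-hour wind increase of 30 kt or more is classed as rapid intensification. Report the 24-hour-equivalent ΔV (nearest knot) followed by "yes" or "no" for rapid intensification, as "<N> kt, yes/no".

V₁: ΔP = 70, V ≈ 6.12 × 70^0.617 ≈ 84.17 kt.
V₂: ΔP = 77, V ≈ 6.12 × 77^0.617 ≈ 89.27 kt.
ΔV over 24 h = 5.10 kt → 24 h equivalent = 5.10 × 24/24 ≈ 5.10 kt.
5 kt < 30 kt ⇒ not rapid intensification.

5 kt, no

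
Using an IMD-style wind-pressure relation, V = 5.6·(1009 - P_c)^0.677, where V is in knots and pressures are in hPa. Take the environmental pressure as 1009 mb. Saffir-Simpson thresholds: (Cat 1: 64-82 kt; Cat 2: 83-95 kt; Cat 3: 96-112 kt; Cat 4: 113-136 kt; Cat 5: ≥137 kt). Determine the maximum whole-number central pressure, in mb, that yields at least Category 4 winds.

924 mb

Category 4 begins at V = 113 kt.
Required ΔP = (113/5.6)^(1/0.677) = 20.179^1.477 ≈ 84.62 mb.
P_c ≤ 1009 − 84.62 = 924.38, so the highest integer P_c is 924 mb.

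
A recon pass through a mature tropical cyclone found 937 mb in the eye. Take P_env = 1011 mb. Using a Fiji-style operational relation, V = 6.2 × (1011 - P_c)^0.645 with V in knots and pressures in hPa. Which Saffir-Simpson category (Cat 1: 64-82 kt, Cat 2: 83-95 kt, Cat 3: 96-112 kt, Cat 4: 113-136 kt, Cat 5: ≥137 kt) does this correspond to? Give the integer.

ΔP = 1011 − 937 = 74 mb.
V ≈ 6.2 × 74^0.645 = 6.2 × 16.06 ≈ 100 kt.
100 kt falls in the Category 3 band.

3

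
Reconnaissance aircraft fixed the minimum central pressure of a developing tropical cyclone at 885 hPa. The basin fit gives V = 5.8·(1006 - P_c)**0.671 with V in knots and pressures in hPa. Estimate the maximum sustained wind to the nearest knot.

145 kt

ΔP = 1006 − 885 = 121 hPa.
121^0.671 ≈ 24.978.
V ≈ 5.8 × 24.978 ≈ 144.9 kt.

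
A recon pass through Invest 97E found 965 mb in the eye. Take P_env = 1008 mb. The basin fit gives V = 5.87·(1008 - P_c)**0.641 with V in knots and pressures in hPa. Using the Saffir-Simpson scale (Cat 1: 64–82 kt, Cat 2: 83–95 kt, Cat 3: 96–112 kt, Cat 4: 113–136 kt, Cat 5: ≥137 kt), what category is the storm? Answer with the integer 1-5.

1

ΔP = 1008 − 965 = 43 mb.
V ≈ 5.87 × 43^0.641 = 5.87 × 11.14 ≈ 65 kt.
65 kt falls in the Category 1 band.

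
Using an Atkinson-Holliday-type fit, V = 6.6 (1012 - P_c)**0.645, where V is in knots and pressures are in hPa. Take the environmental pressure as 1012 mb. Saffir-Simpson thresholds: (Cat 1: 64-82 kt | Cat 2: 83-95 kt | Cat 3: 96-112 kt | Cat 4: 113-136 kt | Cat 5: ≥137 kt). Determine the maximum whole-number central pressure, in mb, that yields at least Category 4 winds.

Category 4 begins at V = 113 kt.
Required ΔP = (113/6.6)^(1/0.645) = 17.121^1.550 ≈ 81.74 mb.
P_c ≤ 1012 − 81.74 = 930.26, so the highest integer P_c is 930 mb.

930 mb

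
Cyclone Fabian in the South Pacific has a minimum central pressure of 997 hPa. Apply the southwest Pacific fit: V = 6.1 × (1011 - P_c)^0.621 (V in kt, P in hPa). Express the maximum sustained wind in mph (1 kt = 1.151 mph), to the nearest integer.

ΔP = 1011 − 997 = 14 hPa.
V ≈ 6.1 × 14^0.621 = 6.1 × 5.149 ≈ 31.411 kt.
31.411 × 1.151 ≈ 36.15 mph → 36 mph.

36 mph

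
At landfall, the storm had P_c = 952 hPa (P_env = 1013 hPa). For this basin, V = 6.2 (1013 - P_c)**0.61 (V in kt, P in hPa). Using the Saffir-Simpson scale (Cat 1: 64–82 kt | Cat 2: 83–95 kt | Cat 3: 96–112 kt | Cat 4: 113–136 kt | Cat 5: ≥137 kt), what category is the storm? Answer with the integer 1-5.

ΔP = 1013 − 952 = 61 hPa.
V ≈ 6.2 × 61^0.61 = 6.2 × 12.28 ≈ 76 kt.
76 kt falls in the Category 1 band.

1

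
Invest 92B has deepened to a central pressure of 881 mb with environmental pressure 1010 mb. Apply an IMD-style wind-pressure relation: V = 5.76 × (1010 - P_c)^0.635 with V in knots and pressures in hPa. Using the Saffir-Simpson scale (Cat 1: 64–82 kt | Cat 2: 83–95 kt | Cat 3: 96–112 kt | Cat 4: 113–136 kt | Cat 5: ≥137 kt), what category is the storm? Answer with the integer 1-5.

ΔP = 1010 − 881 = 129 mb.
V ≈ 5.76 × 129^0.635 = 5.76 × 21.89 ≈ 126 kt.
126 kt falls in the Category 4 band.

4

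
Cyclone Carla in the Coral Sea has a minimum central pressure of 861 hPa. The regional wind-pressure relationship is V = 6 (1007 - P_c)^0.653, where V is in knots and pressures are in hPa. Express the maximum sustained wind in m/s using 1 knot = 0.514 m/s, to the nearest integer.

80 m/s

ΔP = 1007 − 861 = 146 hPa.
V ≈ 6 × 146^0.653 = 6 × 25.901 ≈ 155.408 kt.
155.408 × 0.514 ≈ 79.88 m/s → 80 m/s.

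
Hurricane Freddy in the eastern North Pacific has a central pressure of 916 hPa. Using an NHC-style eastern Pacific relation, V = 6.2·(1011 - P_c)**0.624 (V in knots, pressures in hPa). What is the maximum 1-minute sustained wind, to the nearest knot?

ΔP = 1011 − 916 = 95 hPa.
95^0.624 ≈ 17.144.
V ≈ 6.2 × 17.144 ≈ 106.3 kt.

106 kt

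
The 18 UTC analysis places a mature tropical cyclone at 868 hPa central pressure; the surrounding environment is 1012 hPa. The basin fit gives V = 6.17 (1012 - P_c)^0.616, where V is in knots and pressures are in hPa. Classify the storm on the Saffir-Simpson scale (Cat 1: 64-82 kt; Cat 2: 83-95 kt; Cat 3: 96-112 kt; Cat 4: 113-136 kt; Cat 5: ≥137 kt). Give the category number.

4

ΔP = 1012 − 868 = 144 hPa.
V ≈ 6.17 × 144^0.616 = 6.17 × 21.36 ≈ 132 kt.
132 kt falls in the Category 4 band.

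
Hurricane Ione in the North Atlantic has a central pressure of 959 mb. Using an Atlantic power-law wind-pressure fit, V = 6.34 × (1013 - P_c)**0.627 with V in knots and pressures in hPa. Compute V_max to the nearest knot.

77 kt

ΔP = 1013 − 959 = 54 mb.
54^0.627 ≈ 12.196.
V ≈ 6.34 × 12.196 ≈ 77.3 kt.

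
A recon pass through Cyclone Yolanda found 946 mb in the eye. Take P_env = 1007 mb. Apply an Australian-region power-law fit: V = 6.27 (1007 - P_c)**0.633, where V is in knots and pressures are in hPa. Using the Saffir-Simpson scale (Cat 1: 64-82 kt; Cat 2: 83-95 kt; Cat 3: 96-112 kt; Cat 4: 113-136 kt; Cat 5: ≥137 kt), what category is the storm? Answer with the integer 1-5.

2

ΔP = 1007 − 946 = 61 mb.
V ≈ 6.27 × 61^0.633 = 6.27 × 13.49 ≈ 85 kt.
85 kt falls in the Category 2 band.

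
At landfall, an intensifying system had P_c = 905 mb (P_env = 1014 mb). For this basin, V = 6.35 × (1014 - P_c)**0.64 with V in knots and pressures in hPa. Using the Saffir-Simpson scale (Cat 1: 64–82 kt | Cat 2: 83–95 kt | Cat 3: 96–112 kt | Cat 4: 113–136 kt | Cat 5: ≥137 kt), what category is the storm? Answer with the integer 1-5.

4

ΔP = 1014 − 905 = 109 mb.
V ≈ 6.35 × 109^0.64 = 6.35 × 20.14 ≈ 128 kt.
128 kt falls in the Category 4 band.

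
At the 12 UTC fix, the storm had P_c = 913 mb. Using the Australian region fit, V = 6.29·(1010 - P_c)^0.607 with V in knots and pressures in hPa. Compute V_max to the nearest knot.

ΔP = 1010 − 913 = 97 mb.
97^0.607 ≈ 16.068.
V ≈ 6.29 × 16.068 ≈ 101.1 kt.

101 kt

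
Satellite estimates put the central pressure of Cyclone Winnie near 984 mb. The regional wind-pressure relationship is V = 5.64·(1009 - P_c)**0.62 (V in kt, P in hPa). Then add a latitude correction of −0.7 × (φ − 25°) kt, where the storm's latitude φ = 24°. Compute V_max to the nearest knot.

ΔP = 1009 − 984 = 25 mb.
25^0.62 ≈ 7.357.
V ≈ 5.64 × 7.357 ≈ 41.5 kt.
Latitude correction: −0.7 × (24 − 25) = 0.7 kt.
Corrected V ≈ 42.2 kt → 42 kt.

42 kt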